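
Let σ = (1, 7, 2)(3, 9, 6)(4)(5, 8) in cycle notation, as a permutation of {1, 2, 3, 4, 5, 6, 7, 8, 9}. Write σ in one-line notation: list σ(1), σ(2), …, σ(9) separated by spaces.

Image by image: 1↦7, 2↦1, 3↦9, 4↦4, 5↦8, 6↦3, 7↦2, 8↦5, 9↦6.
Listing these in domain order gives 7 1 9 4 8 3 2 5 6.

7 1 9 4 8 3 2 5 6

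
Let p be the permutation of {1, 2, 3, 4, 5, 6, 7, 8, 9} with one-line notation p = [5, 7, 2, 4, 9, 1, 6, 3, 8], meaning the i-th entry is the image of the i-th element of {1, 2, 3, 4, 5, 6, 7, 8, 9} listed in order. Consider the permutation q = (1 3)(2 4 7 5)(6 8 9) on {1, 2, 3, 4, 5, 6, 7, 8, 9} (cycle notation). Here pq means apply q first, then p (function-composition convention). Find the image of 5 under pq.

7

First apply q: q(5) = 2, then p(2) = 7. Thus (pq)(5) = 7.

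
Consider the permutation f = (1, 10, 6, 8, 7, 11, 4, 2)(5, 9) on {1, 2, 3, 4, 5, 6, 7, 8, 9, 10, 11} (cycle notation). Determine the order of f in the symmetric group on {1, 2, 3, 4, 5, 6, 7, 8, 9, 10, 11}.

8

The disjoint cycles have lengths 8, 2, 1.
The order is lcm(8, 2) = 8.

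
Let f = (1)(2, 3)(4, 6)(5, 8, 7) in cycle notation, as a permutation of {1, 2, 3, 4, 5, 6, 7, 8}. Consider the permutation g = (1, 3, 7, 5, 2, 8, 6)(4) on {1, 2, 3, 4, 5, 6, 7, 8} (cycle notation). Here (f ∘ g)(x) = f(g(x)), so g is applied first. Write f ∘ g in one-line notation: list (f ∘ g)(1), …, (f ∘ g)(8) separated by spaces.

Chase each element through g then f: 1 → 3 → 2; 2 → 8 → 7; 3 → 7 → 5; 4 → 4 → 6; 5 → 2 → 3; 6 → 1 → 1; 7 → 5 → 8; 8 → 6 → 4.
Collecting the images, f ∘ g = [2 7 5 6 3 1 8 4].

2 7 5 6 3 1 8 4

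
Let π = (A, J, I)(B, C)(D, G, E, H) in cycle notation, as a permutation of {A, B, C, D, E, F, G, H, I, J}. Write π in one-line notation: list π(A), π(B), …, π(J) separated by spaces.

J C B G H F E D A I

Image by image: A↦J, B↦C, C↦B, D↦G, E↦H, F↦F, G↦E, H↦D, I↦A, J↦I.
Listing these in domain order gives J C B G H F E D A I.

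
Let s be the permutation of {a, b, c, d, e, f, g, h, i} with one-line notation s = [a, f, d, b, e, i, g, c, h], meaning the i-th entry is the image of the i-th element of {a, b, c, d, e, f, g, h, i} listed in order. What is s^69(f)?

c

Tracing f → i → … returns to f after 6 steps, so f lies in a 6-cycle (b f i h c d).
Powers repeat with period 6 on this cycle, and 69 mod 6 = 3, so s^69(f) = s^3(f).
Stepping 3 places around the cycle: f → i → h → c.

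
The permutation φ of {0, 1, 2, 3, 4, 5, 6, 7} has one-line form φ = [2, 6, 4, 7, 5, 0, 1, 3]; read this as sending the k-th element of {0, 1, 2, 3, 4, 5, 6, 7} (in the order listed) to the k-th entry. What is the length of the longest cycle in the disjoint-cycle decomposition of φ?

4

Decomposing into disjoint cycles gives (0 2 4 5)(1 6)(3 7); the longest has length 4.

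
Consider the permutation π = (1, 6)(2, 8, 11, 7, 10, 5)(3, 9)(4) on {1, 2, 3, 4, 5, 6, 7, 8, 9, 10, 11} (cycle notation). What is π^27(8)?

8 lies in the 6-cycle (2, 8, 11, 7, 10, 5).
On a 6-cycle, π^6 is the identity, so π^27 = π^3 there (27 ≡ 3 mod 6).
Advancing 3 steps from 8: 8 → 11 → 7 → 10.

10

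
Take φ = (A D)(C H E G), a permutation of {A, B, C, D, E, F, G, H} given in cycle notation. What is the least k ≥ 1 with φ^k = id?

4

The cycle type of φ is (4, 2, 1, 1).
The order of φ is the least common multiple of its cycle lengths: lcm(4, 2) = 4.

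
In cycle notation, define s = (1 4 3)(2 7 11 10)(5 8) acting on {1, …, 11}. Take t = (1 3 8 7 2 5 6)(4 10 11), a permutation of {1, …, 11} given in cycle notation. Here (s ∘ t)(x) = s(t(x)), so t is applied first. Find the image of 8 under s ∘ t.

(s ∘ t)(8) = s(t(8)). t(8) = 7, then s(7) = 11. So (s ∘ t)(8) = 11.

11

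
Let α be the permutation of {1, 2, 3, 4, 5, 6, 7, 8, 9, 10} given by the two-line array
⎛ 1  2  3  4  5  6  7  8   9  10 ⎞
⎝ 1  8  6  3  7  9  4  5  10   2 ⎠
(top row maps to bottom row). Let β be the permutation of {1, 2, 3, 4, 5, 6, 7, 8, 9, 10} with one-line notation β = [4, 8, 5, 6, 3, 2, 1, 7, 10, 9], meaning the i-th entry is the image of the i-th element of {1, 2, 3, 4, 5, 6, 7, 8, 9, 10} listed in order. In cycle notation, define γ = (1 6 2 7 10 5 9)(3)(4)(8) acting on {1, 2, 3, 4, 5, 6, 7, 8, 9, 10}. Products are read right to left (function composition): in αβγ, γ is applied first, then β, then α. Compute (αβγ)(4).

9

Apply the permutations in order: γ(4) = 4, then β(4) = 6, then α(6) = 9. So (αβγ)(4) = 9.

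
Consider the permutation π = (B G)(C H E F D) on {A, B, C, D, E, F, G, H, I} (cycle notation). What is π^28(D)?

D lies in the 5-cycle (C H E F D).
On a 5-cycle, π^5 is the identity, so π^28 = π^3 there (28 ≡ 3 mod 5).
Advancing 3 steps from D: D → C → H → E.

E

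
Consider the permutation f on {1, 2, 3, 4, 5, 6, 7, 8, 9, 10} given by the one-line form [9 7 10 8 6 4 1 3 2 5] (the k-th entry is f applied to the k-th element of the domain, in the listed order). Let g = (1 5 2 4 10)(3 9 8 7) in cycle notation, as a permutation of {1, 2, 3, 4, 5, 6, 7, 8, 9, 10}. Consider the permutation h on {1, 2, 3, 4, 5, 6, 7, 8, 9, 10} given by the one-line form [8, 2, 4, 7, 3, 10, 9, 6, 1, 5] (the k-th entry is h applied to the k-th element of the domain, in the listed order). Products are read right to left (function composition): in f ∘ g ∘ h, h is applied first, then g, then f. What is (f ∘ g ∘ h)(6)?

Chase 6: h(6) = 10; g(10) = 1; f(1) = 9. Hence (f ∘ g ∘ h)(6) = 9.

9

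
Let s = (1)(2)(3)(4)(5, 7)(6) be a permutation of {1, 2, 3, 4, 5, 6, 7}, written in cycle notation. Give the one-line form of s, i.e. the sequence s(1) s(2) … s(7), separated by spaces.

Reading each image from the cycles: 1→1, 2→2, 3→3, 4→4, 5→7, 6→6, 7→5.
Listing these in domain order gives 1 2 3 4 7 6 5.

1 2 3 4 7 6 5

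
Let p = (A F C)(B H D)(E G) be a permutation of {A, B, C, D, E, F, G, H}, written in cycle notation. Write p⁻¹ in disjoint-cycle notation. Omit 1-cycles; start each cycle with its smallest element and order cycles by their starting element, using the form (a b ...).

Inverting a permutation written in cycle notation just reverses the order within every cycle.
After reversing and putting each cycle's least element first, p⁻¹ = (A C F)(B D H)(E G).

(A C F)(B D H)(E G)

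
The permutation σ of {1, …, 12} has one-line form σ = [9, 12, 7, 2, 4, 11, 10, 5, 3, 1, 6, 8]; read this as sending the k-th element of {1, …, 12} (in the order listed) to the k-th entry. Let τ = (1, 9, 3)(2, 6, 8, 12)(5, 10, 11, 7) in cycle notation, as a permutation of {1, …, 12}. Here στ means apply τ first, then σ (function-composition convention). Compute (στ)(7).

First apply τ: τ(7) = 5, then σ(5) = 4. Thus (στ)(7) = 4.

4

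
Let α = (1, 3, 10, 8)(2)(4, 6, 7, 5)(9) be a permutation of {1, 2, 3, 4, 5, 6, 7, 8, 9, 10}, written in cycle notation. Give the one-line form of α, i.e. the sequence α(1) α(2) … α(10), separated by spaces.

Each element maps to the next entry in its cycle (wrapping to the front): 1↦3, 2↦2, 3↦10, 4↦6, 5↦4, 6↦7, 7↦5, 8↦1, 9↦9, 10↦8.
Listing these in domain order gives 3 2 10 6 4 7 5 1 9 8.

3 2 10 6 4 7 5 1 9 8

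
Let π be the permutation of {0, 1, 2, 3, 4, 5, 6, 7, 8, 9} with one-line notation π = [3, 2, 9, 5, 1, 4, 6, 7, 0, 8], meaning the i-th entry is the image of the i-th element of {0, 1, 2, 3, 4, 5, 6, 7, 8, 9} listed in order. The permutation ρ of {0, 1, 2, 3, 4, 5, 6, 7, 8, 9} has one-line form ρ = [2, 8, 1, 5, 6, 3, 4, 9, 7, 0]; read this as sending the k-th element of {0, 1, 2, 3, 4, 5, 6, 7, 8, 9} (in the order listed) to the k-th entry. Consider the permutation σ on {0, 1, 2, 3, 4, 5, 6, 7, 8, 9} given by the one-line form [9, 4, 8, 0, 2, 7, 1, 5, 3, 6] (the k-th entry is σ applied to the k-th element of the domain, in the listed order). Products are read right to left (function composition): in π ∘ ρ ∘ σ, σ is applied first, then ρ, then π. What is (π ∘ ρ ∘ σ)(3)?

(π ∘ ρ ∘ σ)(3) = π(ρ(σ(3))). σ(3) = 0, then ρ(0) = 2, then π(2) = 9, so the result is 9.

9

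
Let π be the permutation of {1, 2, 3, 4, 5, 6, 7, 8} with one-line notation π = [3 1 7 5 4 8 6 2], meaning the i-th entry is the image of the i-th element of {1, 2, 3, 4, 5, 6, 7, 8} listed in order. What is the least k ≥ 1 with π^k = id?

6

The disjoint-cycle form of π has cycle lengths 6, 2.
The order of π is the least common multiple of its cycle lengths: lcm(6, 2) = 6.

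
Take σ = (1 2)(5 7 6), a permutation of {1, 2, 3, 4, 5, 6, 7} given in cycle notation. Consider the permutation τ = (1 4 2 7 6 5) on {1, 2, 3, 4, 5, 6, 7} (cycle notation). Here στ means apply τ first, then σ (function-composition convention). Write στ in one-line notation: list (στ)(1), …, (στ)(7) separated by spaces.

(στ)(x) = σ(τ(x)). Computing each image: σ(τ(1)) = σ(4) = 4, σ(τ(2)) = σ(7) = 6, σ(τ(3)) = σ(3) = 3, σ(τ(4)) = σ(2) = 1, σ(τ(5)) = σ(1) = 2, σ(τ(6)) = σ(5) = 7, σ(τ(7)) = σ(6) = 5.
Hence στ = [4 6 3 1 2 7 5].

4 6 3 1 2 7 5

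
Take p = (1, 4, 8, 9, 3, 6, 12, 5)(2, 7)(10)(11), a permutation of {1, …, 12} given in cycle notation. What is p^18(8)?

3

8 lies in the 8-cycle (1, 4, 8, 9, 3, 6, 12, 5).
Since the cycle has length 8, p^18 acts on it the same as p^2 (18 mod 8 = 2).
Advancing 2 steps from 8: 8 → 9 → 3.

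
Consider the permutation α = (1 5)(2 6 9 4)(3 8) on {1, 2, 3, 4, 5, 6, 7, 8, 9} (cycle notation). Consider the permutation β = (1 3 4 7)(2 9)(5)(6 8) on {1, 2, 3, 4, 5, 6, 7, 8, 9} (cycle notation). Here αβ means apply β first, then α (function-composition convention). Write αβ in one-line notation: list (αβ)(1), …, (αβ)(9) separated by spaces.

Chase each element through β then α: 1 → 3 → 8; 2 → 9 → 4; 3 → 4 → 2; 4 → 7 → 7; 5 → 5 → 1; 6 → 8 → 3; 7 → 1 → 5; 8 → 6 → 9; 9 → 2 → 6.
Collecting the images, αβ = [8 4 2 7 1 3 5 9 6].

8 4 2 7 1 3 5 9 6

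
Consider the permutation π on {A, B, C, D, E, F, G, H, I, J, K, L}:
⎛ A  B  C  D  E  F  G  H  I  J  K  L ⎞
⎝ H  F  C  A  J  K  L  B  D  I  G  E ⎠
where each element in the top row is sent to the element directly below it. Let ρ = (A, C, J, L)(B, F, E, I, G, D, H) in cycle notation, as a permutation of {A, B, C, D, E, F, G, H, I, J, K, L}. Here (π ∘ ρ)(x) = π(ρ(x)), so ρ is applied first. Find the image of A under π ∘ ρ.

ρ(A) = C, then π(C) = C; composing gives (π ∘ ρ)(A) = C.

C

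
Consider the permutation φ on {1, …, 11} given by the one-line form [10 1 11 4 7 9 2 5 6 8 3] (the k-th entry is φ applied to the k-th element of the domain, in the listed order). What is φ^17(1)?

2

Tracing 1 → 10 → … returns to 1 after 6 steps, so 1 lies in a 6-cycle (1 10 8 5 7 2).
Powers repeat with period 6 on this cycle, and 17 mod 6 = 5, so φ^17(1) = φ^5(1).
Stepping 5 places around the cycle: 1 → 10 → 8 → 5 → 7 → 2.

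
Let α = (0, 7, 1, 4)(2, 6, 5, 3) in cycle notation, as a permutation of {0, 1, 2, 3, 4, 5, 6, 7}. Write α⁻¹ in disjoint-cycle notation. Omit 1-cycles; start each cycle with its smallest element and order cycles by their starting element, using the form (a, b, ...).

Inverting a permutation written in cycle notation just reverses the order within every cycle.
After reversing and putting each cycle's least element first, α⁻¹ = (0, 4, 1, 7)(2, 3, 5, 6).

(0, 4, 1, 7)(2, 3, 5, 6)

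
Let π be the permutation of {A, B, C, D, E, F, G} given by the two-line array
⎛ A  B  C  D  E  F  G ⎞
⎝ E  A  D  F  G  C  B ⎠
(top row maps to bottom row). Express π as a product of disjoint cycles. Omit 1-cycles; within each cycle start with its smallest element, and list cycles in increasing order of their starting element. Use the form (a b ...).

From A: A → E → G → B → A, closing the cycle (A E G B).
Continuing from each remaining unvisited element yields (A E G B)(C D F).

(A E G B)(C D F)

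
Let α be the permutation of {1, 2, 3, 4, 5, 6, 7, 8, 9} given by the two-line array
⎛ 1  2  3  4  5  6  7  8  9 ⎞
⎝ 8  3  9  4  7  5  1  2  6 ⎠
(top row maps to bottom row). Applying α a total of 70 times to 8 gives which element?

7

Tracing 8 → 2 → … returns to 8 after 8 steps, so 8 lies in an 8-cycle (1 8 2 3 9 6 5 7).
Powers repeat with period 8 on this cycle, and 70 mod 8 = 6, so α^70(8) = α^6(8).
Advancing 6 steps from 8: 8 → 2 → 3 → 9 → 6 → 5 → 7.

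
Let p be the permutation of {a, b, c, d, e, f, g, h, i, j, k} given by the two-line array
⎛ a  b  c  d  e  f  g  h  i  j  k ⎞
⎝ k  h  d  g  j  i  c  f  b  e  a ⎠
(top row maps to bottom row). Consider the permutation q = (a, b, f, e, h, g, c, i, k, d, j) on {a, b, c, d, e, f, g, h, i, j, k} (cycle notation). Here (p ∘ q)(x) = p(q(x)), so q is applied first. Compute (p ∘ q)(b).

i

(p ∘ q)(b) = p(q(b)). q(b) = f, then p(f) = i. So (p ∘ q)(b) = i.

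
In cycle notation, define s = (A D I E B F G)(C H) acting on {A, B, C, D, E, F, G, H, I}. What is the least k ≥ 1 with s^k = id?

14

The cycle type of s is (7, 2).
Since disjoint cycles commute, ord(s) = lcm(7, 2) = 14.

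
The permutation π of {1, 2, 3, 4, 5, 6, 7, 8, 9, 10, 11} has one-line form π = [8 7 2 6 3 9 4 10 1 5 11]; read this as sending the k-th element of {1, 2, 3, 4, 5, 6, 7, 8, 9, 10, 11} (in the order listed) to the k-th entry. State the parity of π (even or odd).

In disjoint-cycle form the cycle lengths are 10, 1.
A cycle of length ℓ contributes ℓ−1 transpositions, so π is a product of 9 transpositions — odd.

odd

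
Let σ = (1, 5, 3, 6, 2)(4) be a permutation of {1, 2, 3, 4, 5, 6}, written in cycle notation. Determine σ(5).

3

In the cycle (1, 5, 3, 6, 2), 5 is followed by 3, so σ(5) = 3.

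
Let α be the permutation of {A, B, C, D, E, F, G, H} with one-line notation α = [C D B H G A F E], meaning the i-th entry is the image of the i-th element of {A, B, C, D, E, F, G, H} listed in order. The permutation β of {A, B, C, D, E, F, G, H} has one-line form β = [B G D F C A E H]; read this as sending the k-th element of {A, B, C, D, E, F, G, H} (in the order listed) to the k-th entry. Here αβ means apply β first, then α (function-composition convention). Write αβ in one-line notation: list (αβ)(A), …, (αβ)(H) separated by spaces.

(αβ)(x) = α(β(x)). Computing each image: α(β(A)) = α(B) = D, α(β(B)) = α(G) = F, α(β(C)) = α(D) = H, α(β(D)) = α(F) = A, α(β(E)) = α(C) = B, α(β(F)) = α(A) = C, α(β(G)) = α(E) = G, α(β(H)) = α(H) = E.
Hence αβ = [D F H A B C G E].

D F H A B C G E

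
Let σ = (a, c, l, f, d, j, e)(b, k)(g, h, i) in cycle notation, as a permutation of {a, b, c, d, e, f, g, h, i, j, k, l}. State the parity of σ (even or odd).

odd

The cycle lengths are 7, 3, 2.
A cycle is odd iff its length is even; σ has 1 even-length cycle, so sgn(σ) = (−1)^1 and σ is odd.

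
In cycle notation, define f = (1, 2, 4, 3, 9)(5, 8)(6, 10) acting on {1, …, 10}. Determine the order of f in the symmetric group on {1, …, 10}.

The cycle type of f is (5, 2, 2, 1).
Since disjoint cycles commute, ord(f) = lcm(5, 2, 2) = 10.

10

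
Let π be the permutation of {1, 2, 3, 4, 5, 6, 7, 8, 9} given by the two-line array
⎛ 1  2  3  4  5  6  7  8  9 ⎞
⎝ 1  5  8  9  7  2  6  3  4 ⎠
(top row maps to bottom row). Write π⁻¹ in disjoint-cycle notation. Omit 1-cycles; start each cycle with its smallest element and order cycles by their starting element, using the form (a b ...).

(2 6 7 5)(3 8)(4 9)

The cycle decomposition of π is (2 5 7 6)(3 8)(4 9).
Reversing each cycle (and rotating so the smallest element leads) gives π⁻¹ = (2 6 7 5)(3 8)(4 9).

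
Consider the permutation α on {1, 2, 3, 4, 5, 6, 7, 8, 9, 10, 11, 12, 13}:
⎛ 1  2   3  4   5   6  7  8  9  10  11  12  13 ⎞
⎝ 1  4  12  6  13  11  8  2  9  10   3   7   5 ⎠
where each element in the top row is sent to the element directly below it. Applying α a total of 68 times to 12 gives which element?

Tracing 12 → 7 → … returns to 12 after 8 steps, so 12 lies in an 8-cycle (2, 4, 6, 11, 3, 12, 7, 8).
Powers repeat with period 8 on this cycle, and 68 mod 8 = 4, so α^68(12) = α^4(12).
Advancing 4 steps from 12: 12 → 7 → 8 → 2 → 4.

4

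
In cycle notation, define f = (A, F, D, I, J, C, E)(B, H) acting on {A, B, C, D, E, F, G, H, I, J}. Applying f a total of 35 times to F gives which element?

F

F lies in the 7-cycle (A, F, D, I, J, C, E).
On a 7-cycle, f^7 is the identity, so f^35 = f^0 there (35 ≡ 0 mod 7).
So f^35(F) = F.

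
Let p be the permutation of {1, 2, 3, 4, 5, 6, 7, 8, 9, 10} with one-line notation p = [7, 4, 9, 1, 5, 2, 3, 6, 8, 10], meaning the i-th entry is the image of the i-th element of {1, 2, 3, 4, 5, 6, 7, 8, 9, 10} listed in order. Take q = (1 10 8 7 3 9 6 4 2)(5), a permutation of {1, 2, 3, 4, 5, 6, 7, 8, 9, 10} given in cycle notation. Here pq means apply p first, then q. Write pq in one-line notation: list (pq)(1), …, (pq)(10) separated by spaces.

3 2 6 10 5 1 9 4 7 8

Chase each element through p then q: 1 → 7 → 3; 2 → 4 → 2; 3 → 9 → 6; 4 → 1 → 10; 5 → 5 → 5; 6 → 2 → 1; 7 → 3 → 9; 8 → 6 → 4; 9 → 8 → 7; 10 → 10 → 8.
Collecting the images, pq = [3 2 6 10 5 1 9 4 7 8].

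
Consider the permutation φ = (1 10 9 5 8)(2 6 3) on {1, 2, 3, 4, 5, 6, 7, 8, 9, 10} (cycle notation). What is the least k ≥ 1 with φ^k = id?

15

The disjoint cycles have lengths 5, 3, 1, 1.
Since disjoint cycles commute, ord(φ) = lcm(5, 3) = 15.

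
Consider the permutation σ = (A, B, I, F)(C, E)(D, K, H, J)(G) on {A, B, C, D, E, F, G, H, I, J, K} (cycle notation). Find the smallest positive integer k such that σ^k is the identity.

4

The disjoint cycles have lengths 4, 4, 2, 1.
The order of σ is the least common multiple of its cycle lengths: lcm(4, 4, 2) = 4.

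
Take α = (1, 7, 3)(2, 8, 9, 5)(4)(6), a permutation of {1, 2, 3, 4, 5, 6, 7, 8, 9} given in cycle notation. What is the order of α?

The disjoint cycles have lengths 4, 3, 1, 1.
Since disjoint cycles commute, ord(α) = lcm(4, 3) = 12.

12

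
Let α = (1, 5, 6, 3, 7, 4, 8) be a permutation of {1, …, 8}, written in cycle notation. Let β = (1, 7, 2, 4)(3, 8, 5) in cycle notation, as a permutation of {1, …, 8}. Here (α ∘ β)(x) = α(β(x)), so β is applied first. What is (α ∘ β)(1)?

4

First apply β: β(1) = 7, then α(7) = 4. Thus (α ∘ β)(1) = 4.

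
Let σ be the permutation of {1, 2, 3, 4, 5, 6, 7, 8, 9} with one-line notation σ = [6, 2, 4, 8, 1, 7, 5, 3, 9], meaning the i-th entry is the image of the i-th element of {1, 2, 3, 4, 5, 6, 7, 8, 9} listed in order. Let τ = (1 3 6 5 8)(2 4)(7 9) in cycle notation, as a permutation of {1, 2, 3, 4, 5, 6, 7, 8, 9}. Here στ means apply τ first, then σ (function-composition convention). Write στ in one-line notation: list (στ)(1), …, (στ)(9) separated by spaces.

4 8 7 2 3 1 9 6 5

Chase each element through τ then σ: 1 → 3 → 4; 2 → 4 → 8; 3 → 6 → 7; 4 → 2 → 2; 5 → 8 → 3; 6 → 5 → 1; 7 → 9 → 9; 8 → 1 → 6; 9 → 7 → 5.
Collecting the images, στ = [4 8 7 2 3 1 9 6 5].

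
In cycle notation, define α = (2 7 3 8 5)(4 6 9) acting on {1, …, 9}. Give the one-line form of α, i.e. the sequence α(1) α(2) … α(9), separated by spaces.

1 7 8 6 2 9 3 5 4

Each element maps to the next entry in its cycle (wrapping to the front): 1↦1, 2↦7, 3↦8, 4↦6, 5↦2, 6↦9, 7↦3, 8↦5, 9↦4.
Listing these in domain order gives 1 7 8 6 2 9 3 5 4.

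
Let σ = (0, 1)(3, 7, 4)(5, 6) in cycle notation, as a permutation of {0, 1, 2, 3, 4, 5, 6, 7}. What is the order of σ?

The cycle type of σ is (3, 2, 2, 1).
Since disjoint cycles commute, ord(σ) = lcm(3, 2, 2) = 6.

6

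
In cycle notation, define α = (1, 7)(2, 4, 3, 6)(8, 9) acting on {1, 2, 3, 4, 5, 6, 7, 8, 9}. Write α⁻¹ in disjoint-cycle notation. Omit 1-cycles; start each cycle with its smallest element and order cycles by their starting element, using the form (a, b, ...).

The inverse reverses each cycle.
After reversing and putting each cycle's least element first, α⁻¹ = (1, 7)(2, 6, 3, 4)(8, 9).

(1, 7)(2, 6, 3, 4)(8, 9)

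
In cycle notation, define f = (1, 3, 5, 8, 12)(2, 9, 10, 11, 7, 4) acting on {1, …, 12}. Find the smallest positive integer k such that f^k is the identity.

30

The disjoint cycles have lengths 6, 5, 1.
The order is lcm(6, 5) = 30.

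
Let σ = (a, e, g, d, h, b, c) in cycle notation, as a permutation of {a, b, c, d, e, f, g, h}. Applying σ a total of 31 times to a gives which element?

a lies in the 7-cycle (a, e, g, d, h, b, c).
On a 7-cycle, σ^7 is the identity, so σ^31 = σ^3 there (31 ≡ 3 mod 7).
Stepping 3 places around the cycle: a → e → g → d.

d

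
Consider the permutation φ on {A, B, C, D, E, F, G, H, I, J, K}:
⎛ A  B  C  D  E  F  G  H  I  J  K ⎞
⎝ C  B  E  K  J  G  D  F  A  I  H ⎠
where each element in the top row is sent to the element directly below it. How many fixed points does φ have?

1

The fixed points (elements with φ(x) = x) are {B}, so there is 1.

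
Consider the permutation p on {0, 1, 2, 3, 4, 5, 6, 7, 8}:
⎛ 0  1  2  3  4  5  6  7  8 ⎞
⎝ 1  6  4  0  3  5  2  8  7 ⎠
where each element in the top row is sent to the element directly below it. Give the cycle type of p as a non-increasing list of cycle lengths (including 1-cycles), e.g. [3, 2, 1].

[6, 2, 1]

The disjoint cycles are (0, 1, 6, 2, 4, 3)(5)(7, 8), with lengths 6, 2, 1 in non-increasing order.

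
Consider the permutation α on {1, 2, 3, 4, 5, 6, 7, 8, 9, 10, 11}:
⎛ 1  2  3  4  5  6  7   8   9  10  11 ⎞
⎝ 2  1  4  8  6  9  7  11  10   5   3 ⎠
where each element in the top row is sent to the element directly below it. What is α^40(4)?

Tracing 4 → 8 → … returns to 4 after 4 steps, so 4 lies in a 4-cycle (3 4 8 11).
Powers repeat with period 4 on this cycle, and 40 mod 4 = 0, so α^40(4) = α^0(4).
So α^40(4) = 4.

4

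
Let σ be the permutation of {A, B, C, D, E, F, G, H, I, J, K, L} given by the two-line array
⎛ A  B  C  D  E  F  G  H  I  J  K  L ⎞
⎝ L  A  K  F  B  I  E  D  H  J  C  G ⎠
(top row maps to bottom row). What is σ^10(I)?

Tracing I → H → … returns to I after 4 steps, so I lies in a 4-cycle (D, F, I, H).
Powers repeat with period 4 on this cycle, and 10 mod 4 = 2, so σ^10(I) = σ^2(I).
Stepping 2 places around the cycle: I → H → D.

D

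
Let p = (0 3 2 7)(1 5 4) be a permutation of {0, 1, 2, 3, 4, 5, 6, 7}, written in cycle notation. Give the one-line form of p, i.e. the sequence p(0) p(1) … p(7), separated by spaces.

Each element maps to the next entry in its cycle (wrapping to the front): 0→3, 1→5, 2→7, 3→2, 4→1, 5→4, 6→6, 7→0.
So the one-line form is 3 5 7 2 1 4 6 0.

3 5 7 2 1 4 6 0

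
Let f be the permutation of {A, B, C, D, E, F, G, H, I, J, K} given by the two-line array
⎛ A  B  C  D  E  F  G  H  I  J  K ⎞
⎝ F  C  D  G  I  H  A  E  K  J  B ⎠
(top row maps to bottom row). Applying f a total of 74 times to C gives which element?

Tracing C → D → … returns to C after 10 steps, so C lies in a 10-cycle (A, F, H, E, I, K, B, C, D, G).
Powers repeat with period 10 on this cycle, and 74 mod 10 = 4, so f^74(C) = f^4(C).
Advancing 4 steps from C: C → D → G → A → F.

F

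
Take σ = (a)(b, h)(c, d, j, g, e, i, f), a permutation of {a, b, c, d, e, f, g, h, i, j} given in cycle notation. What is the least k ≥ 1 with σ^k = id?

14

The disjoint cycles have lengths 7, 2, 1.
The order is lcm(7, 2) = 14.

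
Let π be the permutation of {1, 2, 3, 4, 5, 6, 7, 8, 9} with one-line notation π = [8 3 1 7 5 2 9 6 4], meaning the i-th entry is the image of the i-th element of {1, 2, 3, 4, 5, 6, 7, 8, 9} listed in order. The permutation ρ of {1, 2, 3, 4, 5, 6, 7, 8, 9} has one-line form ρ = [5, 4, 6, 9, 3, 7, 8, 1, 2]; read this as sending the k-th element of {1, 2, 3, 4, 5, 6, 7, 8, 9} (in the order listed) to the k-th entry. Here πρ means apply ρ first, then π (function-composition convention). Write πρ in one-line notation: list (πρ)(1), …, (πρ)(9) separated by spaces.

(πρ)(x) = π(ρ(x)). Computing each image: π(ρ(1)) = π(5) = 5, π(ρ(2)) = π(4) = 7, π(ρ(3)) = π(6) = 2, π(ρ(4)) = π(9) = 4, π(ρ(5)) = π(3) = 1, π(ρ(6)) = π(7) = 9, π(ρ(7)) = π(8) = 6, π(ρ(8)) = π(1) = 8, π(ρ(9)) = π(2) = 3.
Hence πρ = [5 7 2 4 1 9 6 8 3].

5 7 2 4 1 9 6 8 3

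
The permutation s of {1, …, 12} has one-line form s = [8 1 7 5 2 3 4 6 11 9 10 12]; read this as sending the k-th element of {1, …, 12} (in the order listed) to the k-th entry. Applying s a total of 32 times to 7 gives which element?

7

Tracing 7 → 4 → … returns to 7 after 8 steps, so 7 lies in an 8-cycle (1, 8, 6, 3, 7, 4, 5, 2).
On an 8-cycle, s^8 is the identity, so s^32 = s^0 there (32 ≡ 0 mod 8).
So s^32(7) = 7.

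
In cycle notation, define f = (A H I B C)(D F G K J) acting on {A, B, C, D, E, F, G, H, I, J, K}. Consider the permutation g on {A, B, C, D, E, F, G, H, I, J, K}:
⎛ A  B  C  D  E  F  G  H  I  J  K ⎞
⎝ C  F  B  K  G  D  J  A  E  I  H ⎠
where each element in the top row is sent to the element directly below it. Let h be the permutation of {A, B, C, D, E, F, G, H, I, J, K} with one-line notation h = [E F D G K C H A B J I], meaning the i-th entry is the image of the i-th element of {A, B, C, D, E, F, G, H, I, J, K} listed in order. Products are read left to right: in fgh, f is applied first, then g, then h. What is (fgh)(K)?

(fgh)(K) = h(g(f(K))). f(K) = J, then g(J) = I, then h(I) = B, so the result is B.

B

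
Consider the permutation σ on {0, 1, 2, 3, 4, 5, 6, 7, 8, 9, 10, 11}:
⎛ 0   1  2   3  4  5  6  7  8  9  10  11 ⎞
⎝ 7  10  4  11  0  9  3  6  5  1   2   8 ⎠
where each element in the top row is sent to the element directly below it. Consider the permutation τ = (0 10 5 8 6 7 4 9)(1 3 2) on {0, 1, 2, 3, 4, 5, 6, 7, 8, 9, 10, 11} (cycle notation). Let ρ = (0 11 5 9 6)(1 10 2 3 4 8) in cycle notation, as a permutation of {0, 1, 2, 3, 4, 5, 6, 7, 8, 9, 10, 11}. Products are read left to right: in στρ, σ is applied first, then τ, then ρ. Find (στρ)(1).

9

Apply the permutations in order: σ(1) = 10, then τ(10) = 5, then ρ(5) = 9. So (στρ)(1) = 9.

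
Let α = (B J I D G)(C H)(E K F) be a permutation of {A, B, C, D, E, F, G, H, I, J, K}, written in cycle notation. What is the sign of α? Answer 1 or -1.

The cycle lengths are 5, 3, 2, 1.
A cycle of length ℓ contributes ℓ−1 transpositions, so α is a product of 4 + 2 + 1 = 7 transpositions — odd.

-1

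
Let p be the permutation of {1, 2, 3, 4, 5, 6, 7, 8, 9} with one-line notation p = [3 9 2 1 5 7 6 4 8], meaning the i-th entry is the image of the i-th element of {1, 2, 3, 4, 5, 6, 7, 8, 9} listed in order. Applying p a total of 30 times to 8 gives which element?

Tracing 8 → 4 → … returns to 8 after 6 steps, so 8 lies in a 6-cycle (1, 3, 2, 9, 8, 4).
On a 6-cycle, p^6 is the identity, so p^30 = p^0 there (30 ≡ 0 mod 6).
So p^30(8) = 8.

8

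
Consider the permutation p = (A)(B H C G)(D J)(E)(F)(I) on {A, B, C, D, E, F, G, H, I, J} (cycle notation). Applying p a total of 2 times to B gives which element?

B lies in the 4-cycle (B H C G).
Stepping 2 places around the cycle: B → H → C.

C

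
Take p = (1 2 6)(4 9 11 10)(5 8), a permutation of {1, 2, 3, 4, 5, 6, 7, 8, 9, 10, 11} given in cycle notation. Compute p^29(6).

6 lies in the 3-cycle (1 2 6).
On a 3-cycle, p^3 is the identity, so p^29 = p^2 there (29 ≡ 2 mod 3).
Advancing 2 steps from 6: 6 → 1 → 2.

2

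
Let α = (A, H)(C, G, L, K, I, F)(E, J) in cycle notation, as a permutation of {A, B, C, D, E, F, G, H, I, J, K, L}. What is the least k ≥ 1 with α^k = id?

The disjoint cycles have lengths 6, 2, 2, 1, 1.
Since disjoint cycles commute, ord(α) = lcm(6, 2, 2) = 6.

6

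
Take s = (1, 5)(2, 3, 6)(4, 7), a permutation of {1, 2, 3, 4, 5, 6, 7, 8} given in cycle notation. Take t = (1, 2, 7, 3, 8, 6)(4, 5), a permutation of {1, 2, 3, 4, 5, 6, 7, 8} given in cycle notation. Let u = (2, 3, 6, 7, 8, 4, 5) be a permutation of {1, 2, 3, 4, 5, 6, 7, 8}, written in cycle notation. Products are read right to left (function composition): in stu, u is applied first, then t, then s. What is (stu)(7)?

(stu)(7) = s(t(u(7))). u(7) = 8, then t(8) = 6, then s(6) = 2, so the result is 2.

2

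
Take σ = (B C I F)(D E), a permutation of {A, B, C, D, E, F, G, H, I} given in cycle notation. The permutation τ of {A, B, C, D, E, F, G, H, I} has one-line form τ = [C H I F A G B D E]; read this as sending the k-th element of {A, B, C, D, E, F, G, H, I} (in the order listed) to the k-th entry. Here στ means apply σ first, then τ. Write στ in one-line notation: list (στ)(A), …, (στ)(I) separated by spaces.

C I E A F H B D G

(στ)(x) = τ(σ(x)). Computing each image: τ(σ(A)) = τ(A) = C, τ(σ(B)) = τ(C) = I, τ(σ(C)) = τ(I) = E, τ(σ(D)) = τ(E) = A, τ(σ(E)) = τ(D) = F, τ(σ(F)) = τ(B) = H, τ(σ(G)) = τ(G) = B, τ(σ(H)) = τ(H) = D, τ(σ(I)) = τ(F) = G.
Hence στ = [C I E A F H B D G].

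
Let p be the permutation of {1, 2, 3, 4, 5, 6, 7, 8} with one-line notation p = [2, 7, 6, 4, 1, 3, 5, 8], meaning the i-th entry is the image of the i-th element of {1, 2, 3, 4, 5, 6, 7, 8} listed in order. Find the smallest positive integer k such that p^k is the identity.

4

Writing p as disjoint cycles, the cycle lengths are 4, 2, 1, 1.
The order of p is the least common multiple of its cycle lengths: lcm(4, 2) = 4.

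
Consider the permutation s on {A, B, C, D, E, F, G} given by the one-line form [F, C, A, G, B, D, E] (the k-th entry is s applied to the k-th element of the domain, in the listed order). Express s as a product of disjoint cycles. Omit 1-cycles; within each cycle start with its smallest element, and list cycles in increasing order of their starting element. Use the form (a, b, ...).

Iterating s from A gives A → F → D → G → E → B → C → A; that is the 7-cycle (A, F, D, G, E, B, C).
Continuing from each remaining unvisited element yields (A, F, D, G, E, B, C).

(A, F, D, G, E, B, C)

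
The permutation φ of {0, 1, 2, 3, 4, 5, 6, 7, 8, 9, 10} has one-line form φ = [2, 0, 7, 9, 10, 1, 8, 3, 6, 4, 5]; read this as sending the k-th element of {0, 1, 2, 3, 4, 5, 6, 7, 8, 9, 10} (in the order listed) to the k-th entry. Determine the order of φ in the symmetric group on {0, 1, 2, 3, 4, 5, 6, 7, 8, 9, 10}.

Writing φ as disjoint cycles, the cycle lengths are 9, 2.
Since disjoint cycles commute, ord(φ) = lcm(9, 2) = 18.

18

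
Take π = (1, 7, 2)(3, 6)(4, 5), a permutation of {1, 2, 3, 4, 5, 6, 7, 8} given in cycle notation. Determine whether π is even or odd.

The cycle lengths are 3, 2, 2, 1.
A cycle is odd iff its length is even; π has 2 even-length cycles, so sgn(π) = (−1)^2 and π is even.

even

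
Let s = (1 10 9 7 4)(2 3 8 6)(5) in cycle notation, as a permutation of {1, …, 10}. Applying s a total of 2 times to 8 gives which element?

8 lies in the 4-cycle (2 3 8 6).
Advancing 2 steps from 8: 8 → 6 → 2.

2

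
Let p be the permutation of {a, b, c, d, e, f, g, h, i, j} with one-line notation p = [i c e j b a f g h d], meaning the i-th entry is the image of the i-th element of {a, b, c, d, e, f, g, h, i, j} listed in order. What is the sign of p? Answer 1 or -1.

In disjoint-cycle form the cycle lengths are 5, 3, 2.
A cycle is odd iff its length is even; p has 1 even-length cycle, so sgn(p) = (−1)^1 and p is odd.

-1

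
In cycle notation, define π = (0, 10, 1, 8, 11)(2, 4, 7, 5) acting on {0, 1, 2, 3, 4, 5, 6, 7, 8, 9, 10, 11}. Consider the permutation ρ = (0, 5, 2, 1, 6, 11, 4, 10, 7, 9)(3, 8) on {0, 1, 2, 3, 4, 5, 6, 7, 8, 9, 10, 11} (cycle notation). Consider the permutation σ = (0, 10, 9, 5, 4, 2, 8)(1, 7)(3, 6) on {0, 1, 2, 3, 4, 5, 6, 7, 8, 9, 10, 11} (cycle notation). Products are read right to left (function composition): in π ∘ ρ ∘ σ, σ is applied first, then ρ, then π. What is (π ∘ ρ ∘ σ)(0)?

Chase 0: σ(0) = 10; ρ(10) = 7; π(7) = 5. Hence (π ∘ ρ ∘ σ)(0) = 5.

5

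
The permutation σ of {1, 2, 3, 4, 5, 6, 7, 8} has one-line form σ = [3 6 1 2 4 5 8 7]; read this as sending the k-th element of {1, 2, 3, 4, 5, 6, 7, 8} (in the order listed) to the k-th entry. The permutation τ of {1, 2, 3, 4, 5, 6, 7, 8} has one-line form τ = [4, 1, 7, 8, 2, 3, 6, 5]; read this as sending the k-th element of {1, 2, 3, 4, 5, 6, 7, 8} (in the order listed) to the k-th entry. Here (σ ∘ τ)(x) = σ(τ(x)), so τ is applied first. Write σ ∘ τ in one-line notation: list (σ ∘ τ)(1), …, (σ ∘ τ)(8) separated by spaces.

(σ ∘ τ)(x) = σ(τ(x)). Computing each image: σ(τ(1)) = σ(4) = 2, σ(τ(2)) = σ(1) = 3, σ(τ(3)) = σ(7) = 8, σ(τ(4)) = σ(8) = 7, σ(τ(5)) = σ(2) = 6, σ(τ(6)) = σ(3) = 1, σ(τ(7)) = σ(6) = 5, σ(τ(8)) = σ(5) = 4.
Hence σ ∘ τ = [2 3 8 7 6 1 5 4].

2 3 8 7 6 1 5 4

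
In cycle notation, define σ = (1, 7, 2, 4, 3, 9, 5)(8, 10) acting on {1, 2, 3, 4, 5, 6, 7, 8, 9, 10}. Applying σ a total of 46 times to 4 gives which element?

4 lies in the 7-cycle (1, 7, 2, 4, 3, 9, 5).
Powers repeat with period 7 on this cycle, and 46 mod 7 = 4, so σ^46(4) = σ^4(4).
Advancing 4 steps from 4: 4 → 3 → 9 → 5 → 1.

1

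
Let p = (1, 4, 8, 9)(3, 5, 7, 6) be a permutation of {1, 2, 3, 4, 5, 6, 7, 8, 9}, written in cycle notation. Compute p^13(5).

5 lies in the 4-cycle (3, 5, 7, 6).
Powers repeat with period 4 on this cycle, and 13 mod 4 = 1, so p^13(5) = p^1(5).
Advancing 1 step from 5: 5 → 7.

7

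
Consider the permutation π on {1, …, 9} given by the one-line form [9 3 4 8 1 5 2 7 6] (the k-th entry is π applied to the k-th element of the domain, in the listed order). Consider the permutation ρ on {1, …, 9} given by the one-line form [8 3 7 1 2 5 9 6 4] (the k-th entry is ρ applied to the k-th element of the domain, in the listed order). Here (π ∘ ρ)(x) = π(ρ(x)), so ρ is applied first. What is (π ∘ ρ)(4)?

9

ρ(4) = 1, then π(1) = 9; composing gives (π ∘ ρ)(4) = 9.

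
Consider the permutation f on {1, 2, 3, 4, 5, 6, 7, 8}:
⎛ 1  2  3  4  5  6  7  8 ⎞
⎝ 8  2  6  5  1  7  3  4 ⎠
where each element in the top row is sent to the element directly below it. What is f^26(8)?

5

Tracing 8 → 4 → … returns to 8 after 4 steps, so 8 lies in a 4-cycle (1 8 4 5).
On a 4-cycle, f^4 is the identity, so f^26 = f^2 there (26 ≡ 2 mod 4).
Stepping 2 places around the cycle: 8 → 4 → 5.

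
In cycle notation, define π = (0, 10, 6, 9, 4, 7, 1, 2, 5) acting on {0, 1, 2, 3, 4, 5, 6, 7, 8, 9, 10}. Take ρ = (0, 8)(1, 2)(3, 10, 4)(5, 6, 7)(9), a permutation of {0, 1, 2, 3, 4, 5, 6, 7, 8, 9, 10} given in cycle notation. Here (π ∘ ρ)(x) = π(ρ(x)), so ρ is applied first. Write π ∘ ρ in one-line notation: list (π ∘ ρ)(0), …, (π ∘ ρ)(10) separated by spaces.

8 5 2 6 3 9 1 0 10 4 7

Chase each element through ρ then π: 0 → 8 → 8; 1 → 2 → 5; 2 → 1 → 2; 3 → 10 → 6; 4 → 3 → 3; 5 → 6 → 9; 6 → 7 → 1; 7 → 5 → 0; 8 → 0 → 10; 9 → 9 → 4; 10 → 4 → 7.
So π ∘ ρ in one-line form is 8 5 2 6 3 9 1 0 10 4 7.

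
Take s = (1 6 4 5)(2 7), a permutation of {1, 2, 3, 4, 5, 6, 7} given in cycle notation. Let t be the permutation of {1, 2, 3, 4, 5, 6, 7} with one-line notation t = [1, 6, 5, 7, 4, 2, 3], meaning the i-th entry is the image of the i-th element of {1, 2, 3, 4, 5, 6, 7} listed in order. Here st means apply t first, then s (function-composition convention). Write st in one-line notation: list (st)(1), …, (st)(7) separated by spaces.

For each element, apply t then s: 1 → 1 → 6; 2 → 6 → 4; 3 → 5 → 1; 4 → 7 → 2; 5 → 4 → 5; 6 → 2 → 7; 7 → 3 → 3.
So st in one-line form is 6 4 1 2 5 7 3.

6 4 1 2 5 7 3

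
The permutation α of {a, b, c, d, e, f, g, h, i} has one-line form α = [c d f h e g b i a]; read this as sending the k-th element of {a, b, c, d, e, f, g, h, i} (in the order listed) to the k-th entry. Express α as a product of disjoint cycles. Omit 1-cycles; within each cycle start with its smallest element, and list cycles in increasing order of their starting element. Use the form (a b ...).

Start at a and follow images: a → c → f → g → b → d → h → i → a, giving the cycle (a c f g b d h i).
Continuing from each remaining unvisited element yields (a c f g b d h i).

(a c f g b d h i)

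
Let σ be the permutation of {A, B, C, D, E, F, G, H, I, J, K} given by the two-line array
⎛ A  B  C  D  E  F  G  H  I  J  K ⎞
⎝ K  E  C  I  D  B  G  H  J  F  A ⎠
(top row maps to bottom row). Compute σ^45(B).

I

Tracing B → E → … returns to B after 6 steps, so B lies in a 6-cycle (B, E, D, I, J, F).
Since the cycle has length 6, σ^45 acts on it the same as σ^3 (45 mod 6 = 3).
Stepping 3 places around the cycle: B → E → D → I.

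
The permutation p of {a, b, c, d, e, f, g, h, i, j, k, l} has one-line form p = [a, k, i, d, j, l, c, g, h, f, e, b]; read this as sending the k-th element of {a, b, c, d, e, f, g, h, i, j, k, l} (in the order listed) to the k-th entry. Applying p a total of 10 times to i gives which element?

Tracing i → h → … returns to i after 4 steps, so i lies in a 4-cycle (c, i, h, g).
On a 4-cycle, p^4 is the identity, so p^10 = p^2 there (10 ≡ 2 mod 4).
Advancing 2 steps from i: i → h → g.

g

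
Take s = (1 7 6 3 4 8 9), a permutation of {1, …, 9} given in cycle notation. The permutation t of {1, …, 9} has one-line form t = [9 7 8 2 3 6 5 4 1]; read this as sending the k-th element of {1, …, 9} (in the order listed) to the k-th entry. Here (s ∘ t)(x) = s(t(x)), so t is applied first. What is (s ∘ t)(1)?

1

(s ∘ t)(1) = s(t(1)). t(1) = 9, then s(9) = 1. So (s ∘ t)(1) = 1.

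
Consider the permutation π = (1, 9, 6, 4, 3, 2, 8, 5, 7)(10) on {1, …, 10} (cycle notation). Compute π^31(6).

8

6 lies in the 9-cycle (1, 9, 6, 4, 3, 2, 8, 5, 7).
On a 9-cycle, π^9 is the identity, so π^31 = π^4 there (31 ≡ 4 mod 9).
Advancing 4 steps from 6: 6 → 4 → 3 → 2 → 8.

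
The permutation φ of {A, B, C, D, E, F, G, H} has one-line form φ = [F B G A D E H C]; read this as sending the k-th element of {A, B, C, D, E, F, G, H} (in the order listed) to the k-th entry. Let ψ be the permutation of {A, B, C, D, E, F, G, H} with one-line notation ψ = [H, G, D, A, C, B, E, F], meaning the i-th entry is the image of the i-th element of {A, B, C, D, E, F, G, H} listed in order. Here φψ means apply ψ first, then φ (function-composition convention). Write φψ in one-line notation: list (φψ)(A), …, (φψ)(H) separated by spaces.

C H A F G B D E

For each element, apply ψ then φ: A → H → C; B → G → H; C → D → A; D → A → F; E → C → G; F → B → B; G → E → D; H → F → E.
So φψ in one-line form is C H A F G B D E.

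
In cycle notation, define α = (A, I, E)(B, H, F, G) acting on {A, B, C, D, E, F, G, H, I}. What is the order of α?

The cycle type of α is (4, 3, 1, 1).
The order of α is the least common multiple of its cycle lengths: lcm(4, 3) = 12.

12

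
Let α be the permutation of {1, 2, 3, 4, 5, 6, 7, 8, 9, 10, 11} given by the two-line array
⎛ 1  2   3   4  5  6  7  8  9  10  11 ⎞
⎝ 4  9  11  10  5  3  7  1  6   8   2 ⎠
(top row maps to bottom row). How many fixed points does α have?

The fixed points (elements with α(x) = x) are {5, 7}, so there are 2.

2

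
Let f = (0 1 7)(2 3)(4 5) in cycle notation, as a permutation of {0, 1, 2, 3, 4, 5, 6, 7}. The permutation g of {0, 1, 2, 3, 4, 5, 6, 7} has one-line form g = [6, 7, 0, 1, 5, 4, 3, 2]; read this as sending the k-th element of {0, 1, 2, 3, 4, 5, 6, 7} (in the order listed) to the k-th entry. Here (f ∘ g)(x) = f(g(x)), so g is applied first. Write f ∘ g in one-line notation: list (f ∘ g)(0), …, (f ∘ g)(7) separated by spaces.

6 0 1 7 4 5 2 3

For each element, apply g then f: 0 → 6 → 6; 1 → 7 → 0; 2 → 0 → 1; 3 → 1 → 7; 4 → 5 → 4; 5 → 4 → 5; 6 → 3 → 2; 7 → 2 → 3.
Collecting the images, f ∘ g = [6 0 1 7 4 5 2 3].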